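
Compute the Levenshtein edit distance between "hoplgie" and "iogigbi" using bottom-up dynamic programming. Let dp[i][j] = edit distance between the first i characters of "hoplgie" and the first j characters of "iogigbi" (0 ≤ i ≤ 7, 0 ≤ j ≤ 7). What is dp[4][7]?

6

   ''  i  o  g  i  g  b  i
''  0  1  2  3  4  5  6  7
 h  1  1  2  3  4  5  6  7
 o  2  2  1  2  3  4  5  6
 p  3  3  2  2  3  4  5  6
 l  4  4  3  3  3  4  5  6
 g  5  5  4  3  4  3  4  5
 i  6  5  5  4  3  4  4  4
 e  7  6  6  5  4  4  5  5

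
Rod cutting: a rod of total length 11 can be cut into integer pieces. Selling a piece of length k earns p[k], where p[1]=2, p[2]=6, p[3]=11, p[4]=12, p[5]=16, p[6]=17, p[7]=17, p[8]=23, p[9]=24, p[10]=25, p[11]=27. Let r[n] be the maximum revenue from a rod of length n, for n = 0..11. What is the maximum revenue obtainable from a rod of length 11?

39

   n    0    1    2    3    4    5    6    7    8    9   10   11
r[n]    0    2    6   11   13   17   22   24   28   33   35   39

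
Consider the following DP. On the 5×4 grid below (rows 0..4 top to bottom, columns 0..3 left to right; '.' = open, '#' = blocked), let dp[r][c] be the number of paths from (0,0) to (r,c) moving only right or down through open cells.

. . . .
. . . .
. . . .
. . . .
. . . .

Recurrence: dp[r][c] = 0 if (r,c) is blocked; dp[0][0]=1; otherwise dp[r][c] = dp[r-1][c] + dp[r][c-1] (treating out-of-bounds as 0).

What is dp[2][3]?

r\c   0   1   2   3
  0   1   1   1   1
  1   1   2   3   4
  2   1   3   6  10
  3   1   4  10  20
  4   1   5  15  35

10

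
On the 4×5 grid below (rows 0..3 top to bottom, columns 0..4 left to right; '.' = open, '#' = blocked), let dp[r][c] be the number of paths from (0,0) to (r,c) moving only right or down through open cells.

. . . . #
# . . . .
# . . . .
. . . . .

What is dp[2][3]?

6

r\c   0   1   2   3   4
  0   1   1   1   1   0
  1   0   1   2   3   3
  2   0   1   3   6   9
  3   0   1   4  10  19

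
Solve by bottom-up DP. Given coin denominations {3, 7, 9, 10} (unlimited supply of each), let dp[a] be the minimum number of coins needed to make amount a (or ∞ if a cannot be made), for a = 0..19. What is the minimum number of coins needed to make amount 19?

 a  0  1  2  3  4  5  6  7  8  9 10 11 12 13 14 15 16 17 18 19
dp  0  -  -  1  -  -  2  1  -  1  1  -  2  2  2  3  2  2  2  2
(- denotes ∞ / unreachable)

2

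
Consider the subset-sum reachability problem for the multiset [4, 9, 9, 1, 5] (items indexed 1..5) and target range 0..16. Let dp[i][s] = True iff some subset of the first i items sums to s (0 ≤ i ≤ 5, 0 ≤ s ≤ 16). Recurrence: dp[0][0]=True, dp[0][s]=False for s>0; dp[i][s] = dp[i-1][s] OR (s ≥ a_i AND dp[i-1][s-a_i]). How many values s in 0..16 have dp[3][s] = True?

i\s   0   1   2   3   4   5   6   7   8   9  10  11  12  13  14  15  16
  0   T   F   F   F   F   F   F   F   F   F   F   F   F   F   F   F   F
  1   T   F   F   F   T   F   F   F   F   F   F   F   F   F   F   F   F
  2   T   F   F   F   T   F   F   F   F   T   F   F   F   T   F   F   F
  3   T   F   F   F   T   F   F   F   F   T   F   F   F   T   F   F   F
  4   T   T   F   F   T   T   F   F   F   T   T   F   F   T   T   F   F
  5   T   T   F   F   T   T   T   F   F   T   T   F   F   T   T   T   F

4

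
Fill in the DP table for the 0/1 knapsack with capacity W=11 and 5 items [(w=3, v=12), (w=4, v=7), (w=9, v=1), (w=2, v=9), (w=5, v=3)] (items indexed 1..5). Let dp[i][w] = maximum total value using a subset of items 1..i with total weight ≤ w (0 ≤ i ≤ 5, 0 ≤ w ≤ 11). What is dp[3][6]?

12

i\w   0   1   2   3   4   5   6   7   8   9  10  11
  0   0   0   0   0   0   0   0   0   0   0   0   0
  1   0   0   0  12  12  12  12  12  12  12  12  12
  2   0   0   0  12  12  12  12  19  19  19  19  19
  3   0   0   0  12  12  12  12  19  19  19  19  19
  4   0   0   9  12  12  21  21  21  21  28  28  28
  5   0   0   9  12  12  21  21  21  21  28  28  28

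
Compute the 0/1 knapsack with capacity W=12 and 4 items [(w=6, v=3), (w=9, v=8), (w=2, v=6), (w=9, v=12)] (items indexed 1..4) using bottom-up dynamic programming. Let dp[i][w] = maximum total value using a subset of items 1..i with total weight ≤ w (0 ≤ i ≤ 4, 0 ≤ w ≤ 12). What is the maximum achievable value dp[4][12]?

i\w   0   1   2   3   4   5   6   7   8   9  10  11  12
  0   0   0   0   0   0   0   0   0   0   0   0   0   0
  1   0   0   0   0   0   0   3   3   3   3   3   3   3
  2   0   0   0   0   0   0   3   3   3   8   8   8   8
  3   0   0   6   6   6   6   6   6   9   9   9  14  14
  4   0   0   6   6   6   6   6   6   9  12  12  18  18

18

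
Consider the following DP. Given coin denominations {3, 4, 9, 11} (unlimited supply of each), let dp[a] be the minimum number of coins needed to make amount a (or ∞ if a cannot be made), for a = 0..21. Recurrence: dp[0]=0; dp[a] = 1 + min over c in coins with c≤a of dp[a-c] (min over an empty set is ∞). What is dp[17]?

3

 a  0  1  2  3  4  5  6  7  8  9 10 11 12 13 14 15 16 17 18 19 20 21
dp  0  -  -  1  1  -  2  2  2  1  3  1  2  2  2  2  3  3  2  3  2  3
(- denotes ∞ / unreachable)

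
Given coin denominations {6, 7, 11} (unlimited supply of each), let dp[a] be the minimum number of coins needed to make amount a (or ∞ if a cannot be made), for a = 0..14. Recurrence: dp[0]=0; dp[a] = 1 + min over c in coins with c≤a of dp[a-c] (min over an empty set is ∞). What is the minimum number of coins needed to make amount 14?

2

 a  0  1  2  3  4  5  6  7  8  9 10 11 12 13 14
dp  0  -  -  -  -  -  1  1  -  -  -  1  2  2  2
(- denotes ∞ / unreachable)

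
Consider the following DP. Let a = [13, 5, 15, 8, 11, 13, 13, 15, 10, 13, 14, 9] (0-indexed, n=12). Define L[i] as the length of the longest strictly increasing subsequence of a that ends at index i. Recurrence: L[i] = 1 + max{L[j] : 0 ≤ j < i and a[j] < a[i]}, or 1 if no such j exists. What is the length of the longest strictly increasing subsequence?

5

   i    0    1    2    3    4    5    6    7    8    9   10   11
a[i]   13    5   15    8   11   13   13   15   10   13   14    9
L[i]    1    1    2    2    3    4    4    5    3    4    5    3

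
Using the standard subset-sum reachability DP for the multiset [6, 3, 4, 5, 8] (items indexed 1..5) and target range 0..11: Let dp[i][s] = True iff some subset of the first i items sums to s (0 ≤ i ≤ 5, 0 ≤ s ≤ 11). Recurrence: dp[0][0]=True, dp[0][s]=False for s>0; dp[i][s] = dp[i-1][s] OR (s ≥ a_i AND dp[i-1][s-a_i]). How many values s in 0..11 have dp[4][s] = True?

i\s   0   1   2   3   4   5   6   7   8   9  10  11
  0   T   F   F   F   F   F   F   F   F   F   F   F
  1   T   F   F   F   F   F   T   F   F   F   F   F
  2   T   F   F   T   F   F   T   F   F   T   F   F
  3   T   F   F   T   T   F   T   T   F   T   T   F
  4   T   F   F   T   T   T   T   T   T   T   T   T
  5   T   F   F   T   T   T   T   T   T   T   T   T

10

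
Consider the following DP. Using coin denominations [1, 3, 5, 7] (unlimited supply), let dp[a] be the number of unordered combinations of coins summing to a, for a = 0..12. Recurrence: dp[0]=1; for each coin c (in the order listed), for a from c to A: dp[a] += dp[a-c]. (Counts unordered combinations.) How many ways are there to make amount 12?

after  coin     0     1     2     3     4     5     6     7     8     9    10    11    12
          1     1     1     1     1     1     1     1     1     1     1     1     1     1
          3     1     1     1     2     2     2     3     3     3     4     4     4     5
          5     1     1     1     2     2     3     4     4     5     6     7     8     9
          7     1     1     1     2     2     3     4     5     6     7     9    10    12

12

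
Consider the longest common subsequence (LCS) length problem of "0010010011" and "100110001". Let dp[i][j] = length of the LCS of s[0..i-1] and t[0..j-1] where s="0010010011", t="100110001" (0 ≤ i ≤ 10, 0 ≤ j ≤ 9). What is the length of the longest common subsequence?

7

   ''  1  0  0  1  1  0  0  0  1
''  0  0  0  0  0  0  0  0  0  0
 0  0  0  1  1  1  1  1  1  1  1
 0  0  0  1  2  2  2  2  2  2  2
 1  0  1  1  2  3  3  3  3  3  3
 0  0  1  2  2  3  3  4  4  4  4
 0  0  1  2  3  3  3  4  5  5  5
 1  0  1  2  3  4  4  4  5  5  6
 0  0  1  2  3  4  4  5  5  6  6
 0  0  1  2  3  4  4  5  6  6  6
 1  0  1  2  3  4  5  5  6  6  7
 1  0  1  2  3  4  5  5  6  6  7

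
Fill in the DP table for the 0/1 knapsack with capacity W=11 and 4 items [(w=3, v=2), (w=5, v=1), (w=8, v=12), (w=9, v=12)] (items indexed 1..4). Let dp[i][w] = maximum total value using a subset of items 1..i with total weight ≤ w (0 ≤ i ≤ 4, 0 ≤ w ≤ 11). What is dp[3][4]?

i\w   0   1   2   3   4   5   6   7   8   9  10  11
  0   0   0   0   0   0   0   0   0   0   0   0   0
  1   0   0   0   2   2   2   2   2   2   2   2   2
  2   0   0   0   2   2   2   2   2   3   3   3   3
  3   0   0   0   2   2   2   2   2  12  12  12  14
  4   0   0   0   2   2   2   2   2  12  12  12  14

2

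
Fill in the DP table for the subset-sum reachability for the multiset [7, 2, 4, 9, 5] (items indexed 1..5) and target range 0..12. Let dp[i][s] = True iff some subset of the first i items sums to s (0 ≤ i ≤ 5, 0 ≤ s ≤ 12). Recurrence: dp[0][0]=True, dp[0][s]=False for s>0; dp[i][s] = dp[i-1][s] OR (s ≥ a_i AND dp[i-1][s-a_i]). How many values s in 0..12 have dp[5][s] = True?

i\s   0   1   2   3   4   5   6   7   8   9  10  11  12
  0   T   F   F   F   F   F   F   F   F   F   F   F   F
  1   T   F   F   F   F   F   F   T   F   F   F   F   F
  2   T   F   T   F   F   F   F   T   F   T   F   F   F
  3   T   F   T   F   T   F   T   T   F   T   F   T   F
  4   T   F   T   F   T   F   T   T   F   T   F   T   F
  5   T   F   T   F   T   T   T   T   F   T   F   T   T

9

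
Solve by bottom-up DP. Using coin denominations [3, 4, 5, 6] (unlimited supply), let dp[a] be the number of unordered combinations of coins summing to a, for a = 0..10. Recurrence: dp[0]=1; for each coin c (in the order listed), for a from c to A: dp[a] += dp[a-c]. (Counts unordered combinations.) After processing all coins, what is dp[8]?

after  coin     0     1     2     3     4     5     6     7     8     9    10
          3     1     0     0     1     0     0     1     0     0     1     0
          4     1     0     0     1     1     0     1     1     1     1     1
          5     1     0     0     1     1     1     1     1     2     2     2
          6     1     0     0     1     1     1     2     1     2     3     3

2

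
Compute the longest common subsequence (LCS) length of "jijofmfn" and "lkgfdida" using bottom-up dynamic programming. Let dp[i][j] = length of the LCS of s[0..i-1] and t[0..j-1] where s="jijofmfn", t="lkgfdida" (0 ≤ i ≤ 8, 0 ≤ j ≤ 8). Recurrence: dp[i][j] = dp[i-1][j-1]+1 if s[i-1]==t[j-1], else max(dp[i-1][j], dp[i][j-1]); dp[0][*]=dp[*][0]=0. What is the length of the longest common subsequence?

1

   ''  l  k  g  f  d  i  d  a
''  0  0  0  0  0  0  0  0  0
 j  0  0  0  0  0  0  0  0  0
 i  0  0  0  0  0  0  1  1  1
 j  0  0  0  0  0  0  1  1  1
 o  0  0  0  0  0  0  1  1  1
 f  0  0  0  0  1  1  1  1  1
 m  0  0  0  0  1  1  1  1  1
 f  0  0  0  0  1  1  1  1  1
 n  0  0  0  0  1  1  1  1  1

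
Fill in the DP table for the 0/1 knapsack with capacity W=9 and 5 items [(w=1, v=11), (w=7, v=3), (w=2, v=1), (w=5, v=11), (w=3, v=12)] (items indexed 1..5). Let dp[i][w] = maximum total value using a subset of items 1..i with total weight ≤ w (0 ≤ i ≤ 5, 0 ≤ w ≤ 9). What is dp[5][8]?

24

i\w   0   1   2   3   4   5   6   7   8   9
  0   0   0   0   0   0   0   0   0   0   0
  1   0  11  11  11  11  11  11  11  11  11
  2   0  11  11  11  11  11  11  11  14  14
  3   0  11  11  12  12  12  12  12  14  14
  4   0  11  11  12  12  12  22  22  23  23
  5   0  11  11  12  23  23  24  24  24  34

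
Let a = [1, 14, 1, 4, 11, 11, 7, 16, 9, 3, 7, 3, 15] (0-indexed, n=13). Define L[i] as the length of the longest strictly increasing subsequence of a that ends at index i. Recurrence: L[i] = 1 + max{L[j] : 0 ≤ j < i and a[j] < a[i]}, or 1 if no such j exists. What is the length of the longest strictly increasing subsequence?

   i    0    1    2    3    4    5    6    7    8    9   10   11   12
a[i]    1   14    1    4   11   11    7   16    9    3    7    3   15
L[i]    1    2    1    2    3    3    3    4    4    2    3    2    5

5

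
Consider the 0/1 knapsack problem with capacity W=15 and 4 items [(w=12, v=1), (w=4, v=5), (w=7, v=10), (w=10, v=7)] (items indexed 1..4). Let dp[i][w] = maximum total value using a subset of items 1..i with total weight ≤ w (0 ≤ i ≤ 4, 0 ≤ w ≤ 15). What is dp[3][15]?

i\w   0   1   2   3   4   5   6   7   8   9  10  11  12  13  14  15
  0   0   0   0   0   0   0   0   0   0   0   0   0   0   0   0   0
  1   0   0   0   0   0   0   0   0   0   0   0   0   1   1   1   1
  2   0   0   0   0   5   5   5   5   5   5   5   5   5   5   5   5
  3   0   0   0   0   5   5   5  10  10  10  10  15  15  15  15  15
  4   0   0   0   0   5   5   5  10  10  10  10  15  15  15  15  15

15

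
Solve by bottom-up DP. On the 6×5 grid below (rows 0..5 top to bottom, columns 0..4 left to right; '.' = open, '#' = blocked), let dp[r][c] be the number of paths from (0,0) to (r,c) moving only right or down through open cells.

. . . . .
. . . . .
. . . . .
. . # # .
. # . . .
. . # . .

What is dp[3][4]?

r\c   0   1   2   3   4
  0   1   1   1   1   1
  1   1   2   3   4   5
  2   1   3   6  10  15
  3   1   4   0   0  15
  4   1   0   0   0  15
  5   1   1   0   0  15

15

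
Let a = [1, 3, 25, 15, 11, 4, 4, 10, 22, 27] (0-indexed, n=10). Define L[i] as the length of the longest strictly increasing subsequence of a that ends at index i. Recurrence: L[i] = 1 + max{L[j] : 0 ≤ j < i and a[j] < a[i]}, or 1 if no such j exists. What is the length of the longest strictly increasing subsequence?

   i    0    1    2    3    4    5    6    7    8    9
a[i]    1    3   25   15   11    4    4   10   22   27
L[i]    1    2    3    3    3    3    3    4    5    6

6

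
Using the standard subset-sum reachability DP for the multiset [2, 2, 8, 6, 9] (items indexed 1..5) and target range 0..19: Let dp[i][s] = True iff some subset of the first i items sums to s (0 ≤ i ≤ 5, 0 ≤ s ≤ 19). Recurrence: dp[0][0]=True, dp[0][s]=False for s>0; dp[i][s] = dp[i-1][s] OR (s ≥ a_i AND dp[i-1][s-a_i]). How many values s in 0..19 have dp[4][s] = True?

i\s   0   1   2   3   4   5   6   7   8   9  10  11  12  13  14  15  16  17  18  19
  0   T   F   F   F   F   F   F   F   F   F   F   F   F   F   F   F   F   F   F   F
  1   T   F   T   F   F   F   F   F   F   F   F   F   F   F   F   F   F   F   F   F
  2   T   F   T   F   T   F   F   F   F   F   F   F   F   F   F   F   F   F   F   F
  3   T   F   T   F   T   F   F   F   T   F   T   F   T   F   F   F   F   F   F   F
  4   T   F   T   F   T   F   T   F   T   F   T   F   T   F   T   F   T   F   T   F
  5   T   F   T   F   T   F   T   F   T   T   T   T   T   T   T   T   T   T   T   T

10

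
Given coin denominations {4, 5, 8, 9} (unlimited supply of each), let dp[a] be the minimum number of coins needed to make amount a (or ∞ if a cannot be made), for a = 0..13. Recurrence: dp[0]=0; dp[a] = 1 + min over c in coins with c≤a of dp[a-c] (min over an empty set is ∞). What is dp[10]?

2

 a  0  1  2  3  4  5  6  7  8  9 10 11 12 13
dp  0  -  -  -  1  1  -  -  1  1  2  -  2  2
(- denotes ∞ / unreachable)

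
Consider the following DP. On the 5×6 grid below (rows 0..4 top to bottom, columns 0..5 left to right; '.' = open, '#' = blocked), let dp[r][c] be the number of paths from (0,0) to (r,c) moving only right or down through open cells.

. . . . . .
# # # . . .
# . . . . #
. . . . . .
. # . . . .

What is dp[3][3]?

r\c   0   1   2   3   4   5
  0   1   1   1   1   1   1
  1   0   0   0   1   2   3
  2   0   0   0   1   3   0
  3   0   0   0   1   4   4
  4   0   0   0   1   5   9

1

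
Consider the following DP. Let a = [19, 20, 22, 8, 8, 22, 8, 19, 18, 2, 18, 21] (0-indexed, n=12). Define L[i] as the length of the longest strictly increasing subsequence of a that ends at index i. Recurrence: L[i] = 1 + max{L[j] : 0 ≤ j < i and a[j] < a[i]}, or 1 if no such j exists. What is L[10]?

   i    0    1    2    3    4    5    6    7    8    9   10   11
a[i]   19   20   22    8    8   22    8   19   18    2   18   21
L[i]    1    2    3    1    1    3    1    2    2    1    2    3

2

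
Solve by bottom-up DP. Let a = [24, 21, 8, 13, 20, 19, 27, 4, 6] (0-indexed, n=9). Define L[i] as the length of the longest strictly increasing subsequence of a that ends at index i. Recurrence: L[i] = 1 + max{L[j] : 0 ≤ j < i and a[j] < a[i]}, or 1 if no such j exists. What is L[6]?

4

   i    0    1    2    3    4    5    6    7    8
a[i]   24   21    8   13   20   19   27    4    6
L[i]    1    1    1    2    3    3    4    1    2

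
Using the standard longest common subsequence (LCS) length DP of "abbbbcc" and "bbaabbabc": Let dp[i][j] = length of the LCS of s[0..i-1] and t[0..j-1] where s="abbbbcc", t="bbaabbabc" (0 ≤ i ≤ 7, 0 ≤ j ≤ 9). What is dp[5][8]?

   ''  b  b  a  a  b  b  a  b  c
''  0  0  0  0  0  0  0  0  0  0
 a  0  0  0  1  1  1  1  1  1  1
 b  0  1  1  1  1  2  2  2  2  2
 b  0  1  2  2  2  2  3  3  3  3
 b  0  1  2  2  2  3  3  3  4  4
 b  0  1  2  2  2  3  4  4  4  4
 c  0  1  2  2  2  3  4  4  4  5
 c  0  1  2  2  2  3  4  4  4  5

4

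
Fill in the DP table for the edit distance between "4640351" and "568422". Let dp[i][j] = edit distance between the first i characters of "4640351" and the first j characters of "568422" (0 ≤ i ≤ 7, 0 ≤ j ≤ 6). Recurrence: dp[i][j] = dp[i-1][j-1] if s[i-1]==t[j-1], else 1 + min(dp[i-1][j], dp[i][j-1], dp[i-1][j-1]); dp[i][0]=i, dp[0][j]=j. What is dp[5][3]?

   ''  5  6  8  4  2  2
''  0  1  2  3  4  5  6
 4  1  1  2  3  3  4  5
 6  2  2  1  2  3  4  5
 4  3  3  2  2  2  3  4
 0  4  4  3  3  3  3  4
 3  5  5  4  4  4  4  4
 5  6  5  5  5  5  5  5
 1  7  6  6  6  6  6  6

4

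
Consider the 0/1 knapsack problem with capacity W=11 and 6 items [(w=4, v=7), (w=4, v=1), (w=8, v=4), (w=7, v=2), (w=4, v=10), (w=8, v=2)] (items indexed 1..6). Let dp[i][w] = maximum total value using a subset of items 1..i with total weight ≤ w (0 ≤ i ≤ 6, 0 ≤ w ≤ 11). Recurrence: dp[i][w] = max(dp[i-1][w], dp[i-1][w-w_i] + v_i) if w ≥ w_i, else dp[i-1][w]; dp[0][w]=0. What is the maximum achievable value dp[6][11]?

17

i\w   0   1   2   3   4   5   6   7   8   9  10  11
  0   0   0   0   0   0   0   0   0   0   0   0   0
  1   0   0   0   0   7   7   7   7   7   7   7   7
  2   0   0   0   0   7   7   7   7   8   8   8   8
  3   0   0   0   0   7   7   7   7   8   8   8   8
  4   0   0   0   0   7   7   7   7   8   8   8   9
  5   0   0   0   0  10  10  10  10  17  17  17  17
  6   0   0   0   0  10  10  10  10  17  17  17  17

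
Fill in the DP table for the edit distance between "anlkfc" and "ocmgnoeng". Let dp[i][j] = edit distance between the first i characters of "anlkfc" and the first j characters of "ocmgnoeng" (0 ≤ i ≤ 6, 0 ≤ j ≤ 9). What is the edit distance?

8

   ''  o  c  m  g  n  o  e  n  g
''  0  1  2  3  4  5  6  7  8  9
 a  1  1  2  3  4  5  6  7  8  9
 n  2  2  2  3  4  4  5  6  7  8
 l  3  3  3  3  4  5  5  6  7  8
 k  4  4  4  4  4  5  6  6  7  8
 f  5  5  5  5  5  5  6  7  7  8
 c  6  6  5  6  6  6  6  7  8  8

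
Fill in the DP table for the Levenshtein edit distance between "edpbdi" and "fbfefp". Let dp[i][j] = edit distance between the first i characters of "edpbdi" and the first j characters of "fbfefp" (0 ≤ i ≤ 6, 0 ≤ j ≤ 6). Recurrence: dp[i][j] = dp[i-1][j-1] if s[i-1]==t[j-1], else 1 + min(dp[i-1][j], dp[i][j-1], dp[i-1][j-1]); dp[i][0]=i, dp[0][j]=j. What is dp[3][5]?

   ''  f  b  f  e  f  p
''  0  1  2  3  4  5  6
 e  1  1  2  3  3  4  5
 d  2  2  2  3  4  4  5
 p  3  3  3  3  4  5  4
 b  4  4  3  4  4  5  5
 d  5  5  4  4  5  5  6
 i  6  6  5  5  5  6  6

5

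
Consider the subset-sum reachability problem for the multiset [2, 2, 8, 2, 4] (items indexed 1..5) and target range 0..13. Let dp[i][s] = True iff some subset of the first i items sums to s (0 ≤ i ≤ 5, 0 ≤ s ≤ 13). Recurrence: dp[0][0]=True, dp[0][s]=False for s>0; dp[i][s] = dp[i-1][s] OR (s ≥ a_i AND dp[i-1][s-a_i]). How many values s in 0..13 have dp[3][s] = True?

i\s   0   1   2   3   4   5   6   7   8   9  10  11  12  13
  0   T   F   F   F   F   F   F   F   F   F   F   F   F   F
  1   T   F   T   F   F   F   F   F   F   F   F   F   F   F
  2   T   F   T   F   T   F   F   F   F   F   F   F   F   F
  3   T   F   T   F   T   F   F   F   T   F   T   F   T   F
  4   T   F   T   F   T   F   T   F   T   F   T   F   T   F
  5   T   F   T   F   T   F   T   F   T   F   T   F   T   F

6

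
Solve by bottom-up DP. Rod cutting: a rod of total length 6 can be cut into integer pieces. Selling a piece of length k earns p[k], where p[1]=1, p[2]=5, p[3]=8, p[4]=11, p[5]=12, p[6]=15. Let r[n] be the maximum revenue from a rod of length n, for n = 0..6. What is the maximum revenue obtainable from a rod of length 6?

   n    0    1    2    3    4    5    6
r[n]    0    1    5    8   11   13   16

16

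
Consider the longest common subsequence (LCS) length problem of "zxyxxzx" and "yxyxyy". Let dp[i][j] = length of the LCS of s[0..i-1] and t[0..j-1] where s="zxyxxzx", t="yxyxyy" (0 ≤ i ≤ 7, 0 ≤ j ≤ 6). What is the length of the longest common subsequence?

3

   ''  y  x  y  x  y  y
''  0  0  0  0  0  0  0
 z  0  0  0  0  0  0  0
 x  0  0  1  1  1  1  1
 y  0  1  1  2  2  2  2
 x  0  1  2  2  3  3  3
 x  0  1  2  2  3  3  3
 z  0  1  2  2  3  3  3
 x  0  1  2  2  3  3  3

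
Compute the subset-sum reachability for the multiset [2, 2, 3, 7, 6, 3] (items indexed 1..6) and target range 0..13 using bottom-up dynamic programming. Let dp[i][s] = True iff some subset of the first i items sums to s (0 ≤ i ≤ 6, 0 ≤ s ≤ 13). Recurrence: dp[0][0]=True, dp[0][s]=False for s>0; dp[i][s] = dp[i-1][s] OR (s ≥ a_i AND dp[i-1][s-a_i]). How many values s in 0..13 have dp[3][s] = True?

i\s   0   1   2   3   4   5   6   7   8   9  10  11  12  13
  0   T   F   F   F   F   F   F   F   F   F   F   F   F   F
  1   T   F   T   F   F   F   F   F   F   F   F   F   F   F
  2   T   F   T   F   T   F   F   F   F   F   F   F   F   F
  3   T   F   T   T   T   T   F   T   F   F   F   F   F   F
  4   T   F   T   T   T   T   F   T   F   T   T   T   T   F
  5   T   F   T   T   T   T   T   T   T   T   T   T   T   T
  6   T   F   T   T   T   T   T   T   T   T   T   T   T   T

6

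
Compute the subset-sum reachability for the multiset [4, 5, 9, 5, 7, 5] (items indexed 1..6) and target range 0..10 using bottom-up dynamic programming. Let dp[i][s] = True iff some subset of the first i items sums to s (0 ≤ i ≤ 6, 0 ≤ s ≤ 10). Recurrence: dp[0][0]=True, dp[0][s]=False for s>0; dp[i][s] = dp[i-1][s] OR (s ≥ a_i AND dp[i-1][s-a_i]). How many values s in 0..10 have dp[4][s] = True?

5

i\s   0   1   2   3   4   5   6   7   8   9  10
  0   T   F   F   F   F   F   F   F   F   F   F
  1   T   F   F   F   T   F   F   F   F   F   F
  2   T   F   F   F   T   T   F   F   F   T   F
  3   T   F   F   F   T   T   F   F   F   T   F
  4   T   F   F   F   T   T   F   F   F   T   T
  5   T   F   F   F   T   T   F   T   F   T   T
  6   T   F   F   F   T   T   F   T   F   T   T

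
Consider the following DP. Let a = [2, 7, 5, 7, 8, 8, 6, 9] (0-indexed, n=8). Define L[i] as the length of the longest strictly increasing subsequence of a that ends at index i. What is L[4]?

4

   i    0    1    2    3    4    5    6    7
a[i]    2    7    5    7    8    8    6    9
L[i]    1    2    2    3    4    4    3    5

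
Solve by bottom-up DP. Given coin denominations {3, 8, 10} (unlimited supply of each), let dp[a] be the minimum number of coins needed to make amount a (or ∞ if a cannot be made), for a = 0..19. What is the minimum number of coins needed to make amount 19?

3

 a  0  1  2  3  4  5  6  7  8  9 10 11 12 13 14 15 16 17 18 19
dp  0  -  -  1  -  -  2  -  1  3  1  2  4  2  3  5  2  4  2  3
(- denotes ∞ / unreachable)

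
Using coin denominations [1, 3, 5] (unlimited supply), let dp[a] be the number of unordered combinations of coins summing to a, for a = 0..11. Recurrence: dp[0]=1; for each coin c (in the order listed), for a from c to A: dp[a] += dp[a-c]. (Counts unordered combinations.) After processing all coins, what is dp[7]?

after  coin     0     1     2     3     4     5     6     7     8     9    10    11
          1     1     1     1     1     1     1     1     1     1     1     1     1
          3     1     1     1     2     2     2     3     3     3     4     4     4
          5     1     1     1     2     2     3     4     4     5     6     7     8

4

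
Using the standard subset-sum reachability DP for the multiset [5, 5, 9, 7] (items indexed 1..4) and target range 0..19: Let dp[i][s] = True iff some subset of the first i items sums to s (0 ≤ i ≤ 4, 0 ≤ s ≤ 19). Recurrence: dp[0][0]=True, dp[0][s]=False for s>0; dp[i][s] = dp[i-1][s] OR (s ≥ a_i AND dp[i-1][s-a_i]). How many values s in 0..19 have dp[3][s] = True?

6

i\s   0   1   2   3   4   5   6   7   8   9  10  11  12  13  14  15  16  17  18  19
  0   T   F   F   F   F   F   F   F   F   F   F   F   F   F   F   F   F   F   F   F
  1   T   F   F   F   F   T   F   F   F   F   F   F   F   F   F   F   F   F   F   F
  2   T   F   F   F   F   T   F   F   F   F   T   F   F   F   F   F   F   F   F   F
  3   T   F   F   F   F   T   F   F   F   T   T   F   F   F   T   F   F   F   F   T
  4   T   F   F   F   F   T   F   T   F   T   T   F   T   F   T   F   T   T   F   T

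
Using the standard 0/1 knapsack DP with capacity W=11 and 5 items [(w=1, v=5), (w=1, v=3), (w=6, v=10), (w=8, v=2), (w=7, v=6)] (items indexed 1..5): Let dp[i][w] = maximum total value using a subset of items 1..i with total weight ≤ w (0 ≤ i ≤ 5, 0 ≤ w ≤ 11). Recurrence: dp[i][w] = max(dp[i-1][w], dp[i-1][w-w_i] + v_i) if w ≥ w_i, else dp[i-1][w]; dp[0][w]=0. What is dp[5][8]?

i\w   0   1   2   3   4   5   6   7   8   9  10  11
  0   0   0   0   0   0   0   0   0   0   0   0   0
  1   0   5   5   5   5   5   5   5   5   5   5   5
  2   0   5   8   8   8   8   8   8   8   8   8   8
  3   0   5   8   8   8   8  10  15  18  18  18  18
  4   0   5   8   8   8   8  10  15  18  18  18  18
  5   0   5   8   8   8   8  10  15  18  18  18  18

18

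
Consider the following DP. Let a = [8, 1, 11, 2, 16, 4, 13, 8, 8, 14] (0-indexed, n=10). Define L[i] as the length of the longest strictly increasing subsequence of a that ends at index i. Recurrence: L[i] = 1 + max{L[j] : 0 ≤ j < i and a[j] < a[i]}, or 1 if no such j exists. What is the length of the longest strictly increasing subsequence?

   i    0    1    2    3    4    5    6    7    8    9
a[i]    8    1   11    2   16    4   13    8    8   14
L[i]    1    1    2    2    3    3    4    4    4    5

5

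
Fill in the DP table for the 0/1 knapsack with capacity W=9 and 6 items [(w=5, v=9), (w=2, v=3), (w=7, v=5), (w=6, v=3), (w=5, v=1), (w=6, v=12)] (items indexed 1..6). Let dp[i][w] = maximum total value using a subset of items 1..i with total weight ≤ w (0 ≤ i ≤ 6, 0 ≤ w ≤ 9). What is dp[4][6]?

9

i\w   0   1   2   3   4   5   6   7   8   9
  0   0   0   0   0   0   0   0   0   0   0
  1   0   0   0   0   0   9   9   9   9   9
  2   0   0   3   3   3   9   9  12  12  12
  3   0   0   3   3   3   9   9  12  12  12
  4   0   0   3   3   3   9   9  12  12  12
  5   0   0   3   3   3   9   9  12  12  12
  6   0   0   3   3   3   9  12  12  15  15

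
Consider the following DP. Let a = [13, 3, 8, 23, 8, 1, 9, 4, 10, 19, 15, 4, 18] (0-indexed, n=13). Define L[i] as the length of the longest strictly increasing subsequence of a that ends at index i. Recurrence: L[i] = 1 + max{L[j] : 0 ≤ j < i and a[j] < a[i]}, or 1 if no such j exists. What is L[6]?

   i    0    1    2    3    4    5    6    7    8    9   10   11   12
a[i]   13    3    8   23    8    1    9    4   10   19   15    4   18
L[i]    1    1    2    3    2    1    3    2    4    5    5    2    6

3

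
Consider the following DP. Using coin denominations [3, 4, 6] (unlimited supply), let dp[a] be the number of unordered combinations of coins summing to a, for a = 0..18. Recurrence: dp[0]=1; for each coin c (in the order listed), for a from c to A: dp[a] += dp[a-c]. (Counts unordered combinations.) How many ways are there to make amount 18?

after  coin     0     1     2     3     4     5     6     7     8     9    10    11    12    13    14    15    16    17    18
          3     1     0     0     1     0     0     1     0     0     1     0     0     1     0     0     1     0     0     1
          4     1     0     0     1     1     0     1     1     1     1     1     1     2     1     1     2     2     1     2
          6     1     0     0     1     1     0     2     1     1     2     2     1     4     2     2     4     4     2     6

6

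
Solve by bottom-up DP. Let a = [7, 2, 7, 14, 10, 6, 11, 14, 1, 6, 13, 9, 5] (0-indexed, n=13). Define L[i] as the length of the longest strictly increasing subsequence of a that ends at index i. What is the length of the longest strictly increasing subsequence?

5

   i    0    1    2    3    4    5    6    7    8    9   10   11   12
a[i]    7    2    7   14   10    6   11   14    1    6   13    9    5
L[i]    1    1    2    3    3    2    4    5    1    2    5    3    2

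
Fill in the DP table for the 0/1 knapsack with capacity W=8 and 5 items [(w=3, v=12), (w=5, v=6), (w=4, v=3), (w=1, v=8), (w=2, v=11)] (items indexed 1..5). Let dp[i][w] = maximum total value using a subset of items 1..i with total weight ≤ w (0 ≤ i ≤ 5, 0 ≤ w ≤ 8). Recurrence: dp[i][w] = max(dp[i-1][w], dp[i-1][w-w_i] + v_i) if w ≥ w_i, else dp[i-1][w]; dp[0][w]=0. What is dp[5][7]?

i\w   0   1   2   3   4   5   6   7   8
  0   0   0   0   0   0   0   0   0   0
  1   0   0   0  12  12  12  12  12  12
  2   0   0   0  12  12  12  12  12  18
  3   0   0   0  12  12  12  12  15  18
  4   0   8   8  12  20  20  20  20  23
  5   0   8  11  19  20  23  31  31  31

31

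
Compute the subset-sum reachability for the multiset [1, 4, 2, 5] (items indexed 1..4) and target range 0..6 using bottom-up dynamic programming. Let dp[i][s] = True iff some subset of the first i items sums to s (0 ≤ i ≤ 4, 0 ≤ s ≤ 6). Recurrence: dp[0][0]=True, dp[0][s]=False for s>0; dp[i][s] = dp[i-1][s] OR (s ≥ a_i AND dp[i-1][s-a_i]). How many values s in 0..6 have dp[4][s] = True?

i\s   0   1   2   3   4   5   6
  0   T   F   F   F   F   F   F
  1   T   T   F   F   F   F   F
  2   T   T   F   F   T   T   F
  3   T   T   T   T   T   T   T
  4   T   T   T   T   T   T   T

7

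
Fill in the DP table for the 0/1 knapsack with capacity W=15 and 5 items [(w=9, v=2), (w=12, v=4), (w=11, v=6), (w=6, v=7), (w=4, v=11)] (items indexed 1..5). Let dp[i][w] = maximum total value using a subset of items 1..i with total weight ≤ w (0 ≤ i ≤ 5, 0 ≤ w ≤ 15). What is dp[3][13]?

6

i\w   0   1   2   3   4   5   6   7   8   9  10  11  12  13  14  15
  0   0   0   0   0   0   0   0   0   0   0   0   0   0   0   0   0
  1   0   0   0   0   0   0   0   0   0   2   2   2   2   2   2   2
  2   0   0   0   0   0   0   0   0   0   2   2   2   4   4   4   4
  3   0   0   0   0   0   0   0   0   0   2   2   6   6   6   6   6
  4   0   0   0   0   0   0   7   7   7   7   7   7   7   7   7   9
  5   0   0   0   0  11  11  11  11  11  11  18  18  18  18  18  18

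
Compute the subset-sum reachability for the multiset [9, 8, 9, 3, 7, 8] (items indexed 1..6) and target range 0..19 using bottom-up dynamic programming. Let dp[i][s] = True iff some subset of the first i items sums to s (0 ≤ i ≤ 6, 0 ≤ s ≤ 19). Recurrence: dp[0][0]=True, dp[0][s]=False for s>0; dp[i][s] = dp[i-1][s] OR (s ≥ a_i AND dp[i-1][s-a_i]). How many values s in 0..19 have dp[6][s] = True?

13

i\s   0   1   2   3   4   5   6   7   8   9  10  11  12  13  14  15  16  17  18  19
  0   T   F   F   F   F   F   F   F   F   F   F   F   F   F   F   F   F   F   F   F
  1   T   F   F   F   F   F   F   F   F   T   F   F   F   F   F   F   F   F   F   F
  2   T   F   F   F   F   F   F   F   T   T   F   F   F   F   F   F   F   T   F   F
  3   T   F   F   F   F   F   F   F   T   T   F   F   F   F   F   F   F   T   T   F
  4   T   F   F   T   F   F   F   F   T   T   F   T   T   F   F   F   F   T   T   F
  5   T   F   F   T   F   F   F   T   T   T   T   T   T   F   F   T   T   T   T   T
  6   T   F   F   T   F   F   F   T   T   T   T   T   T   F   F   T   T   T   T   T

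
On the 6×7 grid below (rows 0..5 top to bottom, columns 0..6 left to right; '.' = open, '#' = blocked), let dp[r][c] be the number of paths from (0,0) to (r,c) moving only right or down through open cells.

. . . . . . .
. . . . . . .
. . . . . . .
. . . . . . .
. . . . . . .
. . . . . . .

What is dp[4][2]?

15

r\c   0   1   2   3   4   5   6
  0   1   1   1   1   1   1   1
  1   1   2   3   4   5   6   7
  2   1   3   6  10  15  21  28
  3   1   4  10  20  35  56  84
  4   1   5  15  35  70 126 210
  5   1   6  21  56 126 252 462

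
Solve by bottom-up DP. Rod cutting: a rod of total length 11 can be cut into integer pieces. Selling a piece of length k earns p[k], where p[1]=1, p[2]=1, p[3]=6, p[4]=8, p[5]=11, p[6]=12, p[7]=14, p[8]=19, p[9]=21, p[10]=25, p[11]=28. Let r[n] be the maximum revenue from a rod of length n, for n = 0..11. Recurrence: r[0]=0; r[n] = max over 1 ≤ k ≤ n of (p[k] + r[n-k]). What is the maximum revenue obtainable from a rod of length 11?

   n    0    1    2    3    4    5    6    7    8    9   10   11
r[n]    0    1    2    6    8   11   12   14   19   21   25   28

28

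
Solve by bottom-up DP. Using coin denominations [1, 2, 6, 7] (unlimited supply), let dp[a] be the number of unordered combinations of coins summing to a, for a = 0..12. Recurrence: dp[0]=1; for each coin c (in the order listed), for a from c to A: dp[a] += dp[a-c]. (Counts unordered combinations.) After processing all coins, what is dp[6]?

5

after  coin     0     1     2     3     4     5     6     7     8     9    10    11    12
          1     1     1     1     1     1     1     1     1     1     1     1     1     1
          2     1     1     2     2     3     3     4     4     5     5     6     6     7
          6     1     1     2     2     3     3     5     5     7     7     9     9    12
          7     1     1     2     2     3     3     5     6     8     9    11    12    15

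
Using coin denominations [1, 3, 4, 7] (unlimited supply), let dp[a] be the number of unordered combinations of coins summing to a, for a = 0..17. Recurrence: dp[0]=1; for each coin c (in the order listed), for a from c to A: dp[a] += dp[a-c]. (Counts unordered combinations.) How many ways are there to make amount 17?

after  coin     0     1     2     3     4     5     6     7     8     9    10    11    12    13    14    15    16    17
          1     1     1     1     1     1     1     1     1     1     1     1     1     1     1     1     1     1     1
          3     1     1     1     2     2     2     3     3     3     4     4     4     5     5     5     6     6     6
          4     1     1     1     2     3     3     4     5     6     7     8     9    11    12    13    15    17    18
          7     1     1     1     2     3     3     4     6     7     8    10    12    14    16    19    22    25    28

28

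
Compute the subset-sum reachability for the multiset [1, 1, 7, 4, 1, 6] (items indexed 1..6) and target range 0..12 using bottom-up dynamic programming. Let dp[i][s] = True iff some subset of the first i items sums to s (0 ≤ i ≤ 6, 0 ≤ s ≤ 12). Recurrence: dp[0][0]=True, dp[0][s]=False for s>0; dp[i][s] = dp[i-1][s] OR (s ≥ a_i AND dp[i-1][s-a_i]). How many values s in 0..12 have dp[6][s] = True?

13

i\s   0   1   2   3   4   5   6   7   8   9  10  11  12
  0   T   F   F   F   F   F   F   F   F   F   F   F   F
  1   T   T   F   F   F   F   F   F   F   F   F   F   F
  2   T   T   T   F   F   F   F   F   F   F   F   F   F
  3   T   T   T   F   F   F   F   T   T   T   F   F   F
  4   T   T   T   F   T   T   T   T   T   T   F   T   T
  5   T   T   T   T   T   T   T   T   T   T   T   T   T
  6   T   T   T   T   T   T   T   T   T   T   T   T   T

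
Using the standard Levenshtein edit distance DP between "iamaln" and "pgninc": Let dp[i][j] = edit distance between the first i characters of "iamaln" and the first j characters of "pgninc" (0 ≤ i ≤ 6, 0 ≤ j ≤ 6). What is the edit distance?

   ''  p  g  n  i  n  c
''  0  1  2  3  4  5  6
 i  1  1  2  3  3  4  5
 a  2  2  2  3  4  4  5
 m  3  3  3  3  4  5  5
 a  4  4  4  4  4  5  6
 l  5  5  5  5  5  5  6
 n  6  6  6  5  6  5  6

6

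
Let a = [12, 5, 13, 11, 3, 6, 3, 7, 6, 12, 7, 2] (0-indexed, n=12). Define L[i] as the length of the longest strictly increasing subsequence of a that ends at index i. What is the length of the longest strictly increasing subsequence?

   i    0    1    2    3    4    5    6    7    8    9   10   11
a[i]   12    5   13   11    3    6    3    7    6   12    7    2
L[i]    1    1    2    2    1    2    1    3    2    4    3    1

4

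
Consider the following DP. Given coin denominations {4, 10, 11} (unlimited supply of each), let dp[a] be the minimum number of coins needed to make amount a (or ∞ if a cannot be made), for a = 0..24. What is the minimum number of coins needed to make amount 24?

 a  0  1  2  3  4  5  6  7  8  9 10 11 12 13 14 15 16 17 18 19 20 21 22 23 24
dp  0  -  -  -  1  -  -  -  2  -  1  1  3  -  2  2  4  -  3  3  2  2  2  4  3
(- denotes ∞ / unreachable)

3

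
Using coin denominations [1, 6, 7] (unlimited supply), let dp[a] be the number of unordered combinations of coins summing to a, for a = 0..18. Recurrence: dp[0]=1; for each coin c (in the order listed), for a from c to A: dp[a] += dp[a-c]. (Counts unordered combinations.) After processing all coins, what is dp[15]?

6

after  coin     0     1     2     3     4     5     6     7     8     9    10    11    12    13    14    15    16    17    18
          1     1     1     1     1     1     1     1     1     1     1     1     1     1     1     1     1     1     1     1
          6     1     1     1     1     1     1     2     2     2     2     2     2     3     3     3     3     3     3     4
          7     1     1     1     1     1     1     2     3     3     3     3     3     4     5     6     6     6     6     7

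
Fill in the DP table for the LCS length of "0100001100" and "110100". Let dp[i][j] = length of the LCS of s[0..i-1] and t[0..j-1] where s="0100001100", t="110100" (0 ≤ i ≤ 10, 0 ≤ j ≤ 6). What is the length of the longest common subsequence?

5

   ''  1  1  0  1  0  0
''  0  0  0  0  0  0  0
 0  0  0  0  1  1  1  1
 1  0  1  1  1  2  2  2
 0  0  1  1  2  2  3  3
 0  0  1  1  2  2  3  4
 0  0  1  1  2  2  3  4
 0  0  1  1  2  2  3  4
 1  0  1  2  2  3  3  4
 1  0  1  2  2  3  3  4
 0  0  1  2  3  3  4  4
 0  0  1  2  3  3  4  5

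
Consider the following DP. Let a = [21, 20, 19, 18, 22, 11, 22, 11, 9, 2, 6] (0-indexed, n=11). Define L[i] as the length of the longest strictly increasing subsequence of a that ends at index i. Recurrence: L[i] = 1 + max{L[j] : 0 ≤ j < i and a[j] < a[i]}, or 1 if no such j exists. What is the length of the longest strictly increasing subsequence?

2

   i    0    1    2    3    4    5    6    7    8    9   10
a[i]   21   20   19   18   22   11   22   11    9    2    6
L[i]    1    1    1    1    2    1    2    1    1    1    2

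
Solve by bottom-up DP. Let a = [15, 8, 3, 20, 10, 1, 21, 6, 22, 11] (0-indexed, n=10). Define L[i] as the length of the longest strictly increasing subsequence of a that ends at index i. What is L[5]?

1

   i    0    1    2    3    4    5    6    7    8    9
a[i]   15    8    3   20   10    1   21    6   22   11
L[i]    1    1    1    2    2    1    3    2    4    3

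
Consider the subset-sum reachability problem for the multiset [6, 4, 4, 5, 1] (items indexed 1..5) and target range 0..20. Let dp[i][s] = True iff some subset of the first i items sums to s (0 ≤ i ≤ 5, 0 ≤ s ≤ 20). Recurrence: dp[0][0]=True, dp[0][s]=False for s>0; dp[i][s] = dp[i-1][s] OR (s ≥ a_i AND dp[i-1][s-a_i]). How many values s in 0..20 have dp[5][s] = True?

i\s   0   1   2   3   4   5   6   7   8   9  10  11  12  13  14  15  16  17  18  19  20
  0   T   F   F   F   F   F   F   F   F   F   F   F   F   F   F   F   F   F   F   F   F
  1   T   F   F   F   F   F   T   F   F   F   F   F   F   F   F   F   F   F   F   F   F
  2   T   F   F   F   T   F   T   F   F   F   T   F   F   F   F   F   F   F   F   F   F
  3   T   F   F   F   T   F   T   F   T   F   T   F   F   F   T   F   F   F   F   F   F
  4   T   F   F   F   T   T   T   F   T   T   T   T   F   T   T   T   F   F   F   T   F
  5   T   T   F   F   T   T   T   T   T   T   T   T   T   T   T   T   T   F   F   T   T

17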